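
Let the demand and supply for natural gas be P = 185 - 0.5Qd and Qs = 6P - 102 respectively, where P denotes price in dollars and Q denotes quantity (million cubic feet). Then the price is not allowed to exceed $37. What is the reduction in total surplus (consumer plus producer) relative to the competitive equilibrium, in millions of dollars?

Rearranging demand gives Qd = 370 - 2P. Without the control the market clears where 370 - 2P = 6P - 102, i.e. P* = 59 and Q* = 252.
Because the ceiling (37) lies below the market-clearing price, it is binding.
At P = 37: Qd = 370 - 2·37 = 296 and Qs = 6·37 - 102 = 120.
Quantity traded falls to 120. At Q = 120 the demand price is (370 - 120)/2 = 125 and the supply price is (102 + 120)/6 = 37.
Deadweight loss = ½ · (125 - 37) · (252 - 120) = ½ · 88 · 132 = 5808.

5808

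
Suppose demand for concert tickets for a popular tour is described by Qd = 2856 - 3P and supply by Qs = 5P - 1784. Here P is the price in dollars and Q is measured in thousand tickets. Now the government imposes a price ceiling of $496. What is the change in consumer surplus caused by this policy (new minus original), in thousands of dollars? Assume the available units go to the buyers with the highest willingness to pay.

Without the control the market clears where 2856 - 3P = 5P - 1784, i.e. P* = 580 and Q* = 1116.
Since 496 < 580, the ceiling is binding.
At P = 496: Qd = 2856 - 3·496 = 1368 and Qs = 5·496 - 1784 = 696.
Consumer surplus without the control is ½ · (952 - 580) · 1116 = 207576.
With the ceiling, 696 units are sold at 496 (assume they go to the highest-value buyers). The demand price at Q = 696 is 720, so CS = ½ · [(952 - 496) + (720 - 496)] · 696 = 236640.
Change in consumer surplus = 236640 - 207576 = 29064.

29064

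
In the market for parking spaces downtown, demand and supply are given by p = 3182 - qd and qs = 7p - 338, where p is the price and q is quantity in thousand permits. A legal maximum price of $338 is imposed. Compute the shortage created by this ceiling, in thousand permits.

816

Rearranging demand gives qd = 3182 - p. Without the control the market clears where 3182 - p = 7p - 338, i.e. p* = 440 and q* = 2742.
Because the ceiling (338) lies below the market-clearing price, it is binding.
At p = 338: qd = 3182 - 338 = 2844 and qs = 7·338 - 338 = 2028.
Shortage = qd - qs = 2844 - 2028 = 816.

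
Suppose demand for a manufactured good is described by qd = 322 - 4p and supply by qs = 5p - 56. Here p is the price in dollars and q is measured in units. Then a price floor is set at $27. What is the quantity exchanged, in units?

154

Setting quantity demanded equal to quantity supplied, 322 - 4p = 5p - 56, gives p* = 42 and q* = 154.
The floor of 27 is below the equilibrium price 42, so it is not binding; the market clears at p* = 42, q* = 154.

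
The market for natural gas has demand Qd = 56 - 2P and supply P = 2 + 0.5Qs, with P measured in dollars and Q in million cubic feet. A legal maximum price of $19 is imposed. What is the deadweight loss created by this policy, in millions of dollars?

0

Rearranging supply gives Qs = 2P - 4. Without the control the market clears where 56 - 2P = 2P - 4, i.e. P* = 15 and Q* = 26.
Since 19 is above P* = 15, the ceiling does not bind and the free-market outcome prevails.
Since the control does not bind, no trades are prevented and deadweight loss is zero.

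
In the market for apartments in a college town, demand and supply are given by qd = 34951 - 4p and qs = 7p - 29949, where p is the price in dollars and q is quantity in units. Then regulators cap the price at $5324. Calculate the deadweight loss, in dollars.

In a free market, 34951 - 4p = 7p - 29949 gives the equilibrium p* = 5900, q* = 11351.
Since 5324 < 5900, the ceiling is binding.
At p = 5324: qd = 34951 - 4·5324 = 13655 and qs = 7·5324 - 29949 = 7319.
Quantity traded falls to 7319. At q = 7319 the demand price is (34951 - 7319)/4 = 6908 and the supply price is (29949 + 7319)/7 = 5324.
Deadweight loss = ½ · (6908 - 5324) · (11351 - 7319) = ½ · 1584 · 4032 = 3193344.

3193344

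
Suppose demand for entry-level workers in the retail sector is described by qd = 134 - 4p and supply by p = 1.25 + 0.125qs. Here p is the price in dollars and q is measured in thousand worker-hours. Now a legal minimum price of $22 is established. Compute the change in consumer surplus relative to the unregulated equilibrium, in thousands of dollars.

Rearranging supply gives qs = 8p - 10. Equilibrium: 134 - 4p = 8p - 10, so 144 = 12p and p* = 12, q* = 86.
Since 22 > 12, the floor is binding.
At p = 22: qd = 134 - 4·22 = 46 and qs = 8·22 - 10 = 166.
Consumer surplus without the control is ½ · (33.5 - 12) · 86 = 924.5.
With the floor, consumers buy 46 units at 22, so CS = ½ · (33.5 - 22) · 46 = 264.5.
Change in consumer surplus = 264.5 - 924.5 = -660.

-660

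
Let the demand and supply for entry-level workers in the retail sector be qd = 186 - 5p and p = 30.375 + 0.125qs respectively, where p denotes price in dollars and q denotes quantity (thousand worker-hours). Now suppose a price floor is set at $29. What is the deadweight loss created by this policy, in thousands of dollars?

0

Rearranging supply gives qs = 8p - 243. Setting quantity demanded equal to quantity supplied, 186 - 5p = 8p - 243, gives p* = 33 and q* = 21.
Since 29 is below p* = 33, the floor does not bind and the free-market outcome prevails.
Since the control does not bind, no trades are prevented and deadweight loss is zero.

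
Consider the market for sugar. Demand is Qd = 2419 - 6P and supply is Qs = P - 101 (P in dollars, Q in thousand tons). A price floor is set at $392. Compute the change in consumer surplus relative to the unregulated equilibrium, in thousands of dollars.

-5216

In a free market, 2419 - 6P = P - 101 gives the equilibrium P* = 360, Q* = 259.
The floor of 392 is above the equilibrium price 360, so it binds.
At P = 392: Qd = 2419 - 6·392 = 67 and Qs = 392 - 101 = 291.
Consumer surplus without the control is ½ · (2419/6 - 360) · 259 = 67081/12.
With the floor, consumers buy 67 units at 392, so CS = ½ · (2419/6 - 392) · 67 = 4489/12.
Change in consumer surplus = 4489/12 - 67081/12 = -5216.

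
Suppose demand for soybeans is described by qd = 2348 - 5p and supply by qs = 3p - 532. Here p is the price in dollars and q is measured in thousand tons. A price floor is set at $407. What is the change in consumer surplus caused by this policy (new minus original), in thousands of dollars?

In a free market, 2348 - 5p = 3p - 532 gives the equilibrium p* = 360, q* = 548.
Because the floor (407) lies above the market-clearing price, it is binding.
At p = 407: qd = 2348 - 5·407 = 313 and qs = 3·407 - 532 = 689.
Consumer surplus without the control is ½ · (469.6 - 360) · 548 = 30030.4.
With the floor, consumers buy 313 units at 407, so CS = ½ · (469.6 - 407) · 313 = 9796.9.
Change in consumer surplus = 9796.9 - 30030.4 = -20233.5.

-20233.5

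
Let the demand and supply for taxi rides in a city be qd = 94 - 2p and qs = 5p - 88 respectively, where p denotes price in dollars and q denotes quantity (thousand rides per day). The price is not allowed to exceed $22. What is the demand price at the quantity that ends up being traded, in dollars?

36

In a free market, 94 - 2p = 5p - 88 gives the equilibrium p* = 26, q* = 42.
Since 22 < 26, the ceiling is binding.
At p = 22: qd = 94 - 2·22 = 50 and qs = 5·22 - 88 = 22.
Only 22 units reach the market. On the demand curve, the marginal buyer's willingness to pay at q = 22 is (94 - 22)/2 = 36.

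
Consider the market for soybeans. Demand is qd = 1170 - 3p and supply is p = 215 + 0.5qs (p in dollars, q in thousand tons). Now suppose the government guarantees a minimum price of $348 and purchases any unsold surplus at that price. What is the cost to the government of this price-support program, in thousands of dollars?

Rearranging supply gives qs = 2p - 430. Without the control the market clears where 1170 - 3p = 2p - 430, i.e. p* = 320 and q* = 210.
Because the floor (348) lies above the market-clearing price, it is binding.
At p = 348: qd = 1170 - 3·348 = 126 and qs = 2·348 - 430 = 266.
Surplus = qs - qd = 140.
Government expenditure = surplus × support price = 140 × 348 = 48720.

48720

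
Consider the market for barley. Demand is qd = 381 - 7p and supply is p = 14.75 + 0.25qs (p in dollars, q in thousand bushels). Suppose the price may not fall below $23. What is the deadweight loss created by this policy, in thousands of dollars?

0

Rearranging supply gives qs = 4p - 59. Without the control the market clears where 381 - 7p = 4p - 59, i.e. p* = 40 and q* = 101.
The floor of 23 is below the equilibrium price 40, so it is not binding; the market clears at p* = 40, q* = 101.
Since the control does not bind, no trades are prevented and deadweight loss is zero.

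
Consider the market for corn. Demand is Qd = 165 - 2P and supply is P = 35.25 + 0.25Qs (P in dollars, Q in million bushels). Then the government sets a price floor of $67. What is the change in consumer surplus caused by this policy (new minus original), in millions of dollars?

-752

Rearranging supply gives Qs = 4P - 141. In a free market, 165 - 2P = 4P - 141 gives the equilibrium P* = 51, Q* = 63.
Since 67 > 51, the floor is binding.
At P = 67: Qd = 165 - 2·67 = 31 and Qs = 4·67 - 141 = 127.
Consumer surplus without the control is ½ · (82.5 - 51) · 63 = 992.25.
With the floor, consumers buy 31 units at 67, so CS = ½ · (82.5 - 67) · 31 = 240.25.
Change in consumer surplus = 240.25 - 992.25 = -752.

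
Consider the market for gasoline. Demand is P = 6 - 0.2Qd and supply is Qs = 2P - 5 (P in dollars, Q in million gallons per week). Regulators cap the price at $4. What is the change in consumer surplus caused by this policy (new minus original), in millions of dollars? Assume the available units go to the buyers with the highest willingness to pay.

Rearranging demand gives Qd = 30 - 5P. Without the control the market clears where 30 - 5P = 2P - 5, i.e. P* = 5 and Q* = 5.
The ceiling of 4 is below the equilibrium price 5, so it binds.
At P = 4: Qd = 30 - 5·4 = 10 and Qs = 2·4 - 5 = 3.
Consumer surplus without the control is ½ · (6 - 5) · 5 = 2.5.
With the ceiling, 3 units are sold at 4 (assume they go to the highest-value buyers). The demand price at Q = 3 is 5.4, so CS = ½ · [(6 - 4) + (5.4 - 4)] · 3 = 5.1.
Change in consumer surplus = 5.1 - 2.5 = 2.6.

2.6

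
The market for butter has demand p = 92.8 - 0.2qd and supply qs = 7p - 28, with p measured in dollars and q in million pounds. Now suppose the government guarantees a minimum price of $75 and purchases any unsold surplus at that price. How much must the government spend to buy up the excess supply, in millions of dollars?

30600

Rearranging demand gives qd = 464 - 5p. Equilibrium: 464 - 5p = 7p - 28, so 492 = 12p and p* = 41, q* = 259.
Because the floor (75) lies above the market-clearing price, it is binding.
At p = 75: qd = 464 - 5·75 = 89 and qs = 7·75 - 28 = 497.
Surplus = qs - qd = 408.
Government expenditure = surplus × support price = 408 × 75 = 30600.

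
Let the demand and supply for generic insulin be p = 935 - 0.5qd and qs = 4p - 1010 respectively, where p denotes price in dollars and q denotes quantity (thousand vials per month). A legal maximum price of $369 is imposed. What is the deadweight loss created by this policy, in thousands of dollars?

Rearranging demand gives qd = 1870 - 2p. In a free market, 1870 - 2p = 4p - 1010 gives the equilibrium p* = 480, q* = 910.
Because the ceiling (369) lies below the market-clearing price, it is binding.
At p = 369: qd = 1870 - 2·369 = 1132 and qs = 4·369 - 1010 = 466.
Quantity traded falls to 466. At q = 466 the demand price is (1870 - 466)/2 = 702 and the supply price is (1010 + 466)/4 = 369.
Deadweight loss = ½ · (702 - 369) · (910 - 466) = ½ · 333 · 444 = 73926.

73926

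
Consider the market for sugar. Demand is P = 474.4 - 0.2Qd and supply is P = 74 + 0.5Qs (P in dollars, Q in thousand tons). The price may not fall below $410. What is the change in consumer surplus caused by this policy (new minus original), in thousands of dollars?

-22350

Rearranging demand gives Qd = 2372 - 5P; rearranging supply gives Qs = 2P - 148. Equilibrium: 2372 - 5P = 2P - 148, so 2520 = 7P and P* = 360, Q* = 572.
The floor of 410 is above the equilibrium price 360, so it binds.
At P = 410: Qd = 2372 - 5·410 = 322 and Qs = 2·410 - 148 = 672.
Consumer surplus without the control is ½ · (474.4 - 360) · 572 = 32718.4.
With the floor, consumers buy 322 units at 410, so CS = ½ · (474.4 - 410) · 322 = 10368.4.
Change in consumer surplus = 10368.4 - 32718.4 = -22350.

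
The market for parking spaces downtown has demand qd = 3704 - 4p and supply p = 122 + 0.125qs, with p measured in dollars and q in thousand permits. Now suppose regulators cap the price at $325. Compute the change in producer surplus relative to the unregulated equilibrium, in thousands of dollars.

Rearranging supply gives qs = 8p - 976. Setting quantity demanded equal to quantity supplied, 3704 - 4p = 8p - 976, gives p* = 390 and q* = 2144.
Because the ceiling (325) lies below the market-clearing price, it is binding.
At p = 325: qd = 3704 - 4·325 = 2404 and qs = 8·325 - 976 = 1624.
Producer surplus without the control is ½ · (390 - 122) · 2144 = 287296.
With the ceiling, producers sell 1624 units at 325, so PS = ½ · (325 - 122) · 1624 = 164836.
Change in producer surplus = 164836 - 287296 = -122460.

-122460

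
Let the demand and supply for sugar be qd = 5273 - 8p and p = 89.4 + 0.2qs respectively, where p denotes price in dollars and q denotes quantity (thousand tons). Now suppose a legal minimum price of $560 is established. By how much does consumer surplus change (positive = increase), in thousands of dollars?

Rearranging supply gives qs = 5p - 447. In a free market, 5273 - 8p = 5p - 447 gives the equilibrium p* = 440, q* = 1753.
The floor of 560 is above the equilibrium price 440, so it binds.
At p = 560: qd = 5273 - 8·560 = 793 and qs = 5·560 - 447 = 2353.
Consumer surplus without the control is ½ · (659.125 - 440) · 1753 = 192063.0625.
With the floor, consumers buy 793 units at 560, so CS = ½ · (659.125 - 560) · 793 = 39303.0625.
Change in consumer surplus = 39303.0625 - 192063.0625 = -152760.

-152760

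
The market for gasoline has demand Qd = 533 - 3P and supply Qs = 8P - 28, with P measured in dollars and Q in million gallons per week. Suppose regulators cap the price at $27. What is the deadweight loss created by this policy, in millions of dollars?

8448

Without the control the market clears where 533 - 3P = 8P - 28, i.e. P* = 51 and Q* = 380.
Because the ceiling (27) lies below the market-clearing price, it is binding.
At P = 27: Qd = 533 - 3·27 = 452 and Qs = 8·27 - 28 = 188.
Quantity traded falls to 188. At Q = 188 the demand price is (533 - 188)/3 = 115 and the supply price is (28 + 188)/8 = 27.
Deadweight loss = ½ · (115 - 27) · (380 - 188) = ½ · 88 · 192 = 8448.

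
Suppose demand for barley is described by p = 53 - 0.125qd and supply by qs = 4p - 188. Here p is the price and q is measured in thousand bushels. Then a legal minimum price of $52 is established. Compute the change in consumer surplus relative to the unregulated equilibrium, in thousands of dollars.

Rearranging demand gives qd = 424 - 8p. Equilibrium: 424 - 8p = 4p - 188, so 612 = 12p and p* = 51, q* = 16.
Since 52 > 51, the floor is binding.
At p = 52: qd = 424 - 8·52 = 8 and qs = 4·52 - 188 = 20.
Consumer surplus without the control is ½ · (53 - 51) · 16 = 16.
With the floor, consumers buy 8 units at 52, so CS = ½ · (53 - 52) · 8 = 4.
Change in consumer surplus = 4 - 16 = -12.

-12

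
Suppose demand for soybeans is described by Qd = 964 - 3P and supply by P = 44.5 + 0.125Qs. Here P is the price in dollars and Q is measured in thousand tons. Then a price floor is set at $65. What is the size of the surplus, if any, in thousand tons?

0

Rearranging supply gives Qs = 8P - 356. In a free market, 964 - 3P = 8P - 356 gives the equilibrium P* = 120, Q* = 604.
The floor of 65 is below the equilibrium price 120, so it is not binding; the market clears at P* = 120, Q* = 604.
Since the control does not bind, there is no surplus.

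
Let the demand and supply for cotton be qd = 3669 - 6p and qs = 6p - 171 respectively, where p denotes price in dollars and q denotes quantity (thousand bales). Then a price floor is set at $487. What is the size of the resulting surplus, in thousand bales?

2004

In a free market, 3669 - 6p = 6p - 171 gives the equilibrium p* = 320, q* = 1749.
Because the floor (487) lies above the market-clearing price, it is binding.
At p = 487: qd = 3669 - 6·487 = 747 and qs = 6·487 - 171 = 2751.
Surplus = qs - qd = 2751 - 747 = 2004.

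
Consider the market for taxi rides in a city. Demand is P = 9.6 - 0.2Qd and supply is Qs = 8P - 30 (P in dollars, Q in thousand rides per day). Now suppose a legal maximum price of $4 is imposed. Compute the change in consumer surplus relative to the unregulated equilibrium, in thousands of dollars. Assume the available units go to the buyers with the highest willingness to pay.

-21.6

Rearranging demand gives Qd = 48 - 5P. Equilibrium: 48 - 5P = 8P - 30, so 78 = 13P and P* = 6, Q* = 18.
The ceiling of 4 is below the equilibrium price 6, so it binds.
At P = 4: Qd = 48 - 5·4 = 28 and Qs = 8·4 - 30 = 2.
Consumer surplus without the control is ½ · (9.6 - 6) · 18 = 32.4.
With the ceiling, 2 units are sold at 4 (assume they go to the highest-value buyers). The demand price at Q = 2 is 9.2, so CS = ½ · [(9.6 - 4) + (9.2 - 4)] · 2 = 10.8.
Change in consumer surplus = 10.8 - 32.4 = -21.6.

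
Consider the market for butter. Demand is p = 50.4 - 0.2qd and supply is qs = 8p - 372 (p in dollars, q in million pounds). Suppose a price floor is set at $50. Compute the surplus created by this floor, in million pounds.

26

Rearranging demand gives qd = 252 - 5p. In a free market, 252 - 5p = 8p - 372 gives the equilibrium p* = 48, q* = 12.
Since 50 > 48, the floor is binding.
At p = 50: qd = 252 - 5·50 = 2 and qs = 8·50 - 372 = 28.
Surplus = qs - qd = 28 - 2 = 26.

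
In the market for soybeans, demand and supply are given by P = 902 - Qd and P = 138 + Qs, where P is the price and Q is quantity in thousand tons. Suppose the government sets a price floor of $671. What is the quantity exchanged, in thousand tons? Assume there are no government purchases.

Rearranging demand gives Qd = 902 - P; rearranging supply gives Qs = P - 138. In a free market, 902 - P = P - 138 gives the equilibrium P* = 520, Q* = 382.
The floor of 671 is above the equilibrium price 520, so it binds.
At P = 671: Qd = 902 - 671 = 231 and Qs = 671 - 138 = 533.
The quantity actually transacted is the short side, demand: 231.

231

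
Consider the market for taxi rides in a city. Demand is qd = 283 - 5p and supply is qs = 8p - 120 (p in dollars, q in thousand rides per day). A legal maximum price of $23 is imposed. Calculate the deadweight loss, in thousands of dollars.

665.6

Without the control the market clears where 283 - 5p = 8p - 120, i.e. p* = 31 and q* = 128.
Since 23 < 31, the ceiling is binding.
At p = 23: qd = 283 - 5·23 = 168 and qs = 8·23 - 120 = 64.
Quantity traded falls to 64. At q = 64 the demand price is (283 - 64)/5 = 43.8 and the supply price is (120 + 64)/8 = 23.
Deadweight loss = ½ · (43.8 - 23) · (128 - 64) = ½ · 20.8 · 64 = 665.6.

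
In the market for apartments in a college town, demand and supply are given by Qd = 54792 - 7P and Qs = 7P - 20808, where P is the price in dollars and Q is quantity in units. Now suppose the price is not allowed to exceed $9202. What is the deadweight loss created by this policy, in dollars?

Equilibrium: 54792 - 7P = 7P - 20808, so 75600 = 14P and P* = 5400, Q* = 16992.
The ceiling of 9202 is above the equilibrium price 5400, so it is not binding; the market clears at P* = 5400, Q* = 16992.
Since the control does not bind, no trades are prevented and deadweight loss is zero.

0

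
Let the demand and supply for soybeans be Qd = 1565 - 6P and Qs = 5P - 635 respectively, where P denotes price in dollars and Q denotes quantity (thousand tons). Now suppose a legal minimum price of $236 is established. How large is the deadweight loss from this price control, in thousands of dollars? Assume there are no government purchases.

Setting quantity demanded equal to quantity supplied, 1565 - 6P = 5P - 635, gives P* = 200 and Q* = 365.
Because the floor (236) lies above the market-clearing price, it is binding.
At P = 236: Qd = 1565 - 6·236 = 149 and Qs = 5·236 - 635 = 545.
Quantity traded falls to 149. At Q = 149 the demand price is (1565 - 149)/6 = 236 and the supply price is (635 + 149)/5 = 156.8.
Deadweight loss = ½ · (236 - 156.8) · (365 - 149) = ½ · 79.2 · 216 = 8553.6.

8553.6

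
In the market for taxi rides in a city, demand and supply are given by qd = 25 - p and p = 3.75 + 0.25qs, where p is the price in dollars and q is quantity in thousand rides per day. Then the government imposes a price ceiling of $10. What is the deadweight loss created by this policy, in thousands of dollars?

Rearranging supply gives qs = 4p - 15. Setting quantity demanded equal to quantity supplied, 25 - p = 4p - 15, gives p* = 8 and q* = 17.
The ceiling of 10 is above the equilibrium price 8, so it is not binding; the market clears at p* = 8, q* = 17.
Since the control does not bind, no trades are prevented and deadweight loss is zero.

0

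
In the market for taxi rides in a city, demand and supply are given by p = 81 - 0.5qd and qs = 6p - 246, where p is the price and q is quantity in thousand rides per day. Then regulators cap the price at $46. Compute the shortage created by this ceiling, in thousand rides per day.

Rearranging demand gives qd = 162 - 2p. Without the control the market clears where 162 - 2p = 6p - 246, i.e. p* = 51 and q* = 60.
The ceiling of 46 is below the equilibrium price 51, so it binds.
At p = 46: qd = 162 - 2·46 = 70 and qs = 6·46 - 246 = 30.
Shortage = qd - qs = 70 - 30 = 40.

40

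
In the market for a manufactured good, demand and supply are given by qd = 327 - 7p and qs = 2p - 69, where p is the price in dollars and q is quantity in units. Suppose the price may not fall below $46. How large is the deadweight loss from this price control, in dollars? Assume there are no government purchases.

63

Setting quantity demanded equal to quantity supplied, 327 - 7p = 2p - 69, gives p* = 44 and q* = 19.
Since 46 > 44, the floor is binding.
At p = 46: qd = 327 - 7·46 = 5 and qs = 2·46 - 69 = 23.
Quantity traded falls to 5. At q = 5 the demand price is (327 - 5)/7 = 46 and the supply price is (69 + 5)/2 = 37.
Deadweight loss = ½ · (46 - 37) · (19 - 5) = ½ · 9 · 14 = 63.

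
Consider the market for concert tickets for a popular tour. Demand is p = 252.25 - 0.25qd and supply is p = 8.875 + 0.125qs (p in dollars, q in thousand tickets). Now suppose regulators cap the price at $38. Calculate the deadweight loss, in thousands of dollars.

Rearranging demand gives qd = 1009 - 4p; rearranging supply gives qs = 8p - 71. Setting quantity demanded equal to quantity supplied, 1009 - 4p = 8p - 71, gives p* = 90 and q* = 649.
Since 38 < 90, the ceiling is binding.
At p = 38: qd = 1009 - 4·38 = 857 and qs = 8·38 - 71 = 233.
Quantity traded falls to 233. At q = 233 the demand price is (1009 - 233)/4 = 194 and the supply price is (71 + 233)/8 = 38.
Deadweight loss = ½ · (194 - 38) · (649 - 233) = ½ · 156 · 416 = 32448.

32448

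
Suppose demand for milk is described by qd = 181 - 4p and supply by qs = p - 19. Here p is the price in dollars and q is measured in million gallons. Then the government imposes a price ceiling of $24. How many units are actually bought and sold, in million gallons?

5

In a free market, 181 - 4p = p - 19 gives the equilibrium p* = 40, q* = 21.
The ceiling of 24 is below the equilibrium price 40, so it binds.
At p = 24: qd = 181 - 4·24 = 85 and qs = 24 - 19 = 5.
The quantity actually transacted is the short side, supply: 5.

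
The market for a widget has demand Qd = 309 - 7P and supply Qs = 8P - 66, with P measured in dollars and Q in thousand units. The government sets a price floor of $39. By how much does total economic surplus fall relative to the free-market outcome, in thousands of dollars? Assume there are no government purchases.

1286.25

Equilibrium: 309 - 7P = 8P - 66, so 375 = 15P and P* = 25, Q* = 134.
The floor of 39 is above the equilibrium price 25, so it binds.
At P = 39: Qd = 309 - 7·39 = 36 and Qs = 8·39 - 66 = 246.
Quantity traded falls to 36. At Q = 36 the demand price is (309 - 36)/7 = 39 and the supply price is (66 + 36)/8 = 12.75.
Deadweight loss = ½ · (39 - 12.75) · (134 - 36) = ½ · 26.25 · 98 = 1286.25.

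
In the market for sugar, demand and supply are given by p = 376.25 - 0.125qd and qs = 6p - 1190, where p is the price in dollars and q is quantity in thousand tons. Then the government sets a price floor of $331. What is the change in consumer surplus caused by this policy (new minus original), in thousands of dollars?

Rearranging demand gives qd = 3010 - 8p. In a free market, 3010 - 8p = 6p - 1190 gives the equilibrium p* = 300, q* = 610.
Since 331 > 300, the floor is binding.
At p = 331: qd = 3010 - 8·331 = 362 and qs = 6·331 - 1190 = 796.
Consumer surplus without the control is ½ · (376.25 - 300) · 610 = 23256.25.
With the floor, consumers buy 362 units at 331, so CS = ½ · (376.25 - 331) · 362 = 8190.25.
Change in consumer surplus = 8190.25 - 23256.25 = -15066.

-15066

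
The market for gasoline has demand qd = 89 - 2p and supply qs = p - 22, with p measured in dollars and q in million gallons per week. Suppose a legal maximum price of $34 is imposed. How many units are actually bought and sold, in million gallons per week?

12

Equilibrium: 89 - 2p = p - 22, so 111 = 3p and p* = 37, q* = 15.
Since 34 < 37, the ceiling is binding.
At p = 34: qd = 89 - 2·34 = 21 and qs = 34 - 22 = 12.
The quantity actually transacted is the short side, supply: 12.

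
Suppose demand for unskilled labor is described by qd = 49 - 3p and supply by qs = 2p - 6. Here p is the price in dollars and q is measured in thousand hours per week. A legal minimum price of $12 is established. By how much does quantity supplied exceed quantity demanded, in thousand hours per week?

Setting quantity demanded equal to quantity supplied, 49 - 3p = 2p - 6, gives p* = 11 and q* = 16.
Since 12 > 11, the floor is binding.
At p = 12: qd = 49 - 3·12 = 13 and qs = 2·12 - 6 = 18.
Surplus = qs - qd = 18 - 13 = 5.

5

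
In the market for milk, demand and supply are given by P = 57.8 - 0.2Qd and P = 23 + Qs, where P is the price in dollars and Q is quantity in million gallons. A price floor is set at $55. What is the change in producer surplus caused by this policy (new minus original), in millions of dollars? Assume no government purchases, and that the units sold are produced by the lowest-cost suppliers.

-70.5

Rearranging demand gives Qd = 289 - 5P; rearranging supply gives Qs = P - 23. Without the control the market clears where 289 - 5P = P - 23, i.e. P* = 52 and Q* = 29.
The floor of 55 is above the equilibrium price 52, so it binds.
At P = 55: Qd = 289 - 5·55 = 14 and Qs = 55 - 23 = 32.
Producer surplus without the control is ½ · (52 - 23) · 29 = 420.5.
With the floor, 14 units are sold at 55. The supply price at Q = 14 is 37, so PS = ½ · [(55 - 23) + (55 - 37)] · 14 = 350.
Change in producer surplus = 350 - 420.5 = -70.5.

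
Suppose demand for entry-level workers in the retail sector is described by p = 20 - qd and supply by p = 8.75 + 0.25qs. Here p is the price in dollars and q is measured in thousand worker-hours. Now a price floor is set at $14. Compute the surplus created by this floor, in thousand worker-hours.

Rearranging demand gives qd = 20 - p; rearranging supply gives qs = 4p - 35. In a free market, 20 - p = 4p - 35 gives the equilibrium p* = 11, q* = 9.
Because the floor (14) lies above the market-clearing price, it is binding.
At p = 14: qd = 20 - 14 = 6 and qs = 4·14 - 35 = 21.
Surplus = qs - qd = 21 - 6 = 15.

15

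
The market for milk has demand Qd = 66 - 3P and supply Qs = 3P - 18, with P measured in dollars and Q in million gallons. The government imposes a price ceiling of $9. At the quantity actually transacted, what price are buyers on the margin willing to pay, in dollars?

19

Setting quantity demanded equal to quantity supplied, 66 - 3P = 3P - 18, gives P* = 14 and Q* = 24.
Because the ceiling (9) lies below the market-clearing price, it is binding.
At P = 9: Qd = 66 - 3·9 = 39 and Qs = 3·9 - 18 = 9.
Only 9 units reach the market. On the demand curve, the marginal buyer's willingness to pay at Q = 9 is (66 - 9)/3 = 19.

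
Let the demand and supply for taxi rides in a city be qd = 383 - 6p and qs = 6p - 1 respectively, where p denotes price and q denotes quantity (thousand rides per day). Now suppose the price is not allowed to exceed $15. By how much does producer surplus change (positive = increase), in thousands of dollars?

Equilibrium: 383 - 6p = 6p - 1, so 384 = 12p and p* = 32, q* = 191.
Since 15 < 32, the ceiling is binding.
At p = 15: qd = 383 - 6·15 = 293 and qs = 6·15 - 1 = 89.
Producer surplus without the control is ½ · (32 - 1/6) · 191 = 36481/12.
With the ceiling, producers sell 89 units at 15, so PS = ½ · (15 - 1/6) · 89 = 7921/12.
Change in producer surplus = 7921/12 - 36481/12 = -2380.

-2380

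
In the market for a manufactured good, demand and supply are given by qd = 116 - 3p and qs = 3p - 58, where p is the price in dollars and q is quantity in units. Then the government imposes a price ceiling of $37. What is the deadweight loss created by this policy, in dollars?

Equilibrium: 116 - 3p = 3p - 58, so 174 = 6p and p* = 29, q* = 29.
Since 37 is above p* = 29, the ceiling does not bind and the free-market outcome prevails.
Since the control does not bind, no trades are prevented and deadweight loss is zero.

0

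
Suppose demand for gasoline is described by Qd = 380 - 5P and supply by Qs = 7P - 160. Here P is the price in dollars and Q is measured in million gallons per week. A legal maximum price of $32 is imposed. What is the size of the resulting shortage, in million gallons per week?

156

Equilibrium: 380 - 5P = 7P - 160, so 540 = 12P and P* = 45, Q* = 155.
The ceiling of 32 is below the equilibrium price 45, so it binds.
At P = 32: Qd = 380 - 5·32 = 220 and Qs = 7·32 - 160 = 64.
Shortage = Qd - Qs = 220 - 64 = 156.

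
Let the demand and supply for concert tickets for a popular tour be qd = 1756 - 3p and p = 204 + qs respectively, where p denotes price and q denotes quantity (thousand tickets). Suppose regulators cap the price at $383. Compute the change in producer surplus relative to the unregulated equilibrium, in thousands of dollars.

-24877.5

Rearranging supply gives qs = p - 204. Setting quantity demanded equal to quantity supplied, 1756 - 3p = p - 204, gives p* = 490 and q* = 286.
Since 383 < 490, the ceiling is binding.
At p = 383: qd = 1756 - 3·383 = 607 and qs = 383 - 204 = 179.
Producer surplus without the control is ½ · (490 - 204) · 286 = 40898.
With the ceiling, producers sell 179 units at 383, so PS = ½ · (383 - 204) · 179 = 16020.5.
Change in producer surplus = 16020.5 - 40898 = -24877.5.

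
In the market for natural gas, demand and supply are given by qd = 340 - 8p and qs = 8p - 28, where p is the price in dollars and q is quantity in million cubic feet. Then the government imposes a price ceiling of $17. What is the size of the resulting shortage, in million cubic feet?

96

Equilibrium: 340 - 8p = 8p - 28, so 368 = 16p and p* = 23, q* = 156.
Since 17 < 23, the ceiling is binding.
At p = 17: qd = 340 - 8·17 = 204 and qs = 8·17 - 28 = 108.
Shortage = qd - qs = 204 - 108 = 96.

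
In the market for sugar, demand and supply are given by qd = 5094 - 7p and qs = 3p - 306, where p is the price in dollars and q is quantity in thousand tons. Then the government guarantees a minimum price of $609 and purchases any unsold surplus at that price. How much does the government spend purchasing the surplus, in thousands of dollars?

In a free market, 5094 - 7p = 3p - 306 gives the equilibrium p* = 540, q* = 1314.
Because the floor (609) lies above the market-clearing price, it is binding.
At p = 609: qd = 5094 - 7·609 = 831 and qs = 3·609 - 306 = 1521.
Surplus = qs - qd = 690.
Government expenditure = surplus × support price = 690 × 609 = 420210.

420210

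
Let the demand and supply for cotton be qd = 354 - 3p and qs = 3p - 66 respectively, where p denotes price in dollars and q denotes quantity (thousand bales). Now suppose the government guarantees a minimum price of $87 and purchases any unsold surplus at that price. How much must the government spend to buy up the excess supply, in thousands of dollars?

8874

Equilibrium: 354 - 3p = 3p - 66, so 420 = 6p and p* = 70, q* = 144.
Because the floor (87) lies above the market-clearing price, it is binding.
At p = 87: qd = 354 - 3·87 = 93 and qs = 3·87 - 66 = 195.
Surplus = qs - qd = 102.
Government expenditure = surplus × support price = 102 × 87 = 8874.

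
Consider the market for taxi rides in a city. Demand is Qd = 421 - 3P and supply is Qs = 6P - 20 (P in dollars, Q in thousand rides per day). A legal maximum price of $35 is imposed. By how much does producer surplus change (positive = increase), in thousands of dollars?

Equilibrium: 421 - 3P = 6P - 20, so 441 = 9P and P* = 49, Q* = 274.
Because the ceiling (35) lies below the market-clearing price, it is binding.
At P = 35: Qd = 421 - 3·35 = 316 and Qs = 6·35 - 20 = 190.
Producer surplus without the control is ½ · (49 - 10/3) · 274 = 18769/3.
With the ceiling, producers sell 190 units at 35, so PS = ½ · (35 - 10/3) · 190 = 9025/3.
Change in producer surplus = 9025/3 - 18769/3 = -3248.

-3248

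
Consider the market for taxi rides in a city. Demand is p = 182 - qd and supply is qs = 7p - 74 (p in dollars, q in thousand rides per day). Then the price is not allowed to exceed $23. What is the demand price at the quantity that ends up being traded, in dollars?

Rearranging demand gives qd = 182 - p. In a free market, 182 - p = 7p - 74 gives the equilibrium p* = 32, q* = 150.
Since 23 < 32, the ceiling is binding.
At p = 23: qd = 182 - 23 = 159 and qs = 7·23 - 74 = 87.
Only 87 units reach the market. On the demand curve, the marginal buyer's willingness to pay at q = 87 is (182 - 87) = 95.

95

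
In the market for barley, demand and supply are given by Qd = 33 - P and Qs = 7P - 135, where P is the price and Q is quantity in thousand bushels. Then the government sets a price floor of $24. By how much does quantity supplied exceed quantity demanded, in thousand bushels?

24

Without the control the market clears where 33 - P = 7P - 135, i.e. P* = 21 and Q* = 12.
Because the floor (24) lies above the market-clearing price, it is binding.
At P = 24: Qd = 33 - 24 = 9 and Qs = 7·24 - 135 = 33.
Surplus = Qs - Qd = 33 - 9 = 24.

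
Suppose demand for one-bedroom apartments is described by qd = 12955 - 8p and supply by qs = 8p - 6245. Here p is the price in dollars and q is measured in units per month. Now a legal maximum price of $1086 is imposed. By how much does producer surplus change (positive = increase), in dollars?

Equilibrium: 12955 - 8p = 8p - 6245, so 19200 = 16p and p* = 1200, q* = 3355.
Since 1086 < 1200, the ceiling is binding.
At p = 1086: qd = 12955 - 8·1086 = 4267 and qs = 8·1086 - 6245 = 2443.
Producer surplus without the control is ½ · (1200 - 780.625) · 3355 = 703501.5625.
With the ceiling, producers sell 2443 units at 1086, so PS = ½ · (1086 - 780.625) · 2443 = 373015.5625.
Change in producer surplus = 373015.5625 - 703501.5625 = -330486.

-330486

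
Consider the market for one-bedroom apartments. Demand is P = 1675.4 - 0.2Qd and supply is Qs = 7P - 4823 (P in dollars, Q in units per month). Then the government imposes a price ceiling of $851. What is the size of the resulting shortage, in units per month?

Rearranging demand gives Qd = 8377 - 5P. Without the control the market clears where 8377 - 5P = 7P - 4823, i.e. P* = 1100 and Q* = 2877.
Because the ceiling (851) lies below the market-clearing price, it is binding.
At P = 851: Qd = 8377 - 5·851 = 4122 and Qs = 7·851 - 4823 = 1134.
Shortage = Qd - Qs = 4122 - 1134 = 2988.

2988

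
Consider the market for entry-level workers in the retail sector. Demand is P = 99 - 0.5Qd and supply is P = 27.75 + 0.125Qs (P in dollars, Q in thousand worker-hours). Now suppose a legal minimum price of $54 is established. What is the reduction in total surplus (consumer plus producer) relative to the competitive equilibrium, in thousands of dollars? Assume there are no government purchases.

Rearranging demand gives Qd = 198 - 2P; rearranging supply gives Qs = 8P - 222. Without the control the market clears where 198 - 2P = 8P - 222, i.e. P* = 42 and Q* = 114.
Since 54 > 42, the floor is binding.
At P = 54: Qd = 198 - 2·54 = 90 and Qs = 8·54 - 222 = 210.
Quantity traded falls to 90. At Q = 90 the demand price is (198 - 90)/2 = 54 and the supply price is (222 + 90)/8 = 39.
Deadweight loss = ½ · (54 - 39) · (114 - 90) = ½ · 15 · 24 = 180.

180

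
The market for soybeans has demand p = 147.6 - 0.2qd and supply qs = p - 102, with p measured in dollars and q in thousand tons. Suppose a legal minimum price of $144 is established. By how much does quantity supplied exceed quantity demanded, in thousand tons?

Rearranging demand gives qd = 738 - 5p. Equilibrium: 738 - 5p = p - 102, so 840 = 6p and p* = 140, q* = 38.
Because the floor (144) lies above the market-clearing price, it is binding.
At p = 144: qd = 738 - 5·144 = 18 and qs = 144 - 102 = 42.
Surplus = qs - qd = 42 - 18 = 24.

24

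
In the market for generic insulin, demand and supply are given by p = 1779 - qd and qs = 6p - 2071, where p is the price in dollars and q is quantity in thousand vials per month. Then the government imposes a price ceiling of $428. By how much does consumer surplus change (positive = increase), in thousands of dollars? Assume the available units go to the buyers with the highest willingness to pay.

-207278

Rearranging demand gives qd = 1779 - p. Equilibrium: 1779 - p = 6p - 2071, so 3850 = 7p and p* = 550, q* = 1229.
Because the ceiling (428) lies below the market-clearing price, it is binding.
At p = 428: qd = 1779 - 428 = 1351 and qs = 6·428 - 2071 = 497.
Consumer surplus without the control is ½ · (1779 - 550) · 1229 = 755220.5.
With the ceiling, 497 units are sold at 428 (assume they go to the highest-value buyers). The demand price at q = 497 is 1282, so CS = ½ · [(1779 - 428) + (1282 - 428)] · 497 = 547942.5.
Change in consumer surplus = 547942.5 - 755220.5 = -207278.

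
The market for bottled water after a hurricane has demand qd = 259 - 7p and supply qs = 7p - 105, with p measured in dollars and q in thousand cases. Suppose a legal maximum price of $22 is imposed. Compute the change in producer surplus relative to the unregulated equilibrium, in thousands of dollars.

-252

In a free market, 259 - 7p = 7p - 105 gives the equilibrium p* = 26, q* = 77.
Because the ceiling (22) lies below the market-clearing price, it is binding.
At p = 22: qd = 259 - 7·22 = 105 and qs = 7·22 - 105 = 49.
Producer surplus without the control is ½ · (26 - 15) · 77 = 423.5.
With the ceiling, producers sell 49 units at 22, so PS = ½ · (22 - 15) · 49 = 171.5.
Change in producer surplus = 171.5 - 423.5 = -252.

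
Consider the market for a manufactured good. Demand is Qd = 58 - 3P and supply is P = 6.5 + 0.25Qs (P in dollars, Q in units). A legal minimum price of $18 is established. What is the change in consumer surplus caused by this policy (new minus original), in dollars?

Rearranging supply gives Qs = 4P - 26. In a free market, 58 - 3P = 4P - 26 gives the equilibrium P* = 12, Q* = 22.
Because the floor (18) lies above the market-clearing price, it is binding.
At P = 18: Qd = 58 - 3·18 = 4 and Qs = 4·18 - 26 = 46.
Consumer surplus without the control is ½ · (58/3 - 12) · 22 = 242/3.
With the floor, consumers buy 4 units at 18, so CS = ½ · (58/3 - 18) · 4 = 8/3.
Change in consumer surplus = 8/3 - 242/3 = -78.

-78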